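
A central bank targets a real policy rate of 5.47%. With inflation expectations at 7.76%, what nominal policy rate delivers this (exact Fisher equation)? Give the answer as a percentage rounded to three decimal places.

13.654%

(1 + i) = (1 + r)(1 + π) = 1.05470 × 1.07760 = 1.13654472
i = 1.13654472 − 1, so the required nominal rate is 13.654%.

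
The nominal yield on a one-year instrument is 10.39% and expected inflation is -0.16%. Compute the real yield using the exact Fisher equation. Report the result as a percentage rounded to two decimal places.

10.57%

By the Fisher equation, 1 + r = (1 + i)/(1 + π).
1 + r = 1.10390 / 0.99840 = 1.105669
r = 1.105669 − 1 = 10.5669%, i.e. 10.57%.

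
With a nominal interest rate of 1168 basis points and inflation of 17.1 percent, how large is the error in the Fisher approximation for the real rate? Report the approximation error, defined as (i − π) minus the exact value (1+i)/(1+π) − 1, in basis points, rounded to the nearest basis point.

-79 basis points

Approximate: r ≈ 11.680% − 17.100% = -5.4200%
Exact: (1 + 0.1168)/(1 + 0.1710) − 1 = -4.6285%
Error = -5.4200% − (-4.6285%) = -0.7915% → -79 basis points.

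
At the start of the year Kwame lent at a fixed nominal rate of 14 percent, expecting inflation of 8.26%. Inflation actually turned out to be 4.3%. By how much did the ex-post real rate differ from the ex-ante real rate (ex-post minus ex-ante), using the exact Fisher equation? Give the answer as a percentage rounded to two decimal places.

4.00%

Ex-ante: (1 + 0.1400)/(1 + 0.0826) − 1 = 5.3021%
Ex-post: (1 + 0.1400)/(1 + 0.0430) − 1 = 9.3001%
Difference (ex-post − ex-ante) = 3.9980% → 4.00%.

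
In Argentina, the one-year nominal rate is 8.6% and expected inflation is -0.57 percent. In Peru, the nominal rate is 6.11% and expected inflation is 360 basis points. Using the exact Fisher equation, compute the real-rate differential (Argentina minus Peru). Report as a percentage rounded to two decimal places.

Argentina: (1 + 0.0860)/(1 − 0.0057) − 1 = 9.2226%
Peru: (1 + 0.0611)/(1 + 0.0360) − 1 = 2.4228%
Differential = 9.2226% − 2.4228% = 6.7998% → 6.80%.

6.80%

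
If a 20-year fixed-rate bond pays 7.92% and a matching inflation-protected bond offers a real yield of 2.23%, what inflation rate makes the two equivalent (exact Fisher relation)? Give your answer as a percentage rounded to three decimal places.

5.566%

(1 + π) = (1 + i)/(1 + r) = 1.07920 / 1.02230 = 1.055659
Break-even inflation = 1.055659 − 1 → 5.566%.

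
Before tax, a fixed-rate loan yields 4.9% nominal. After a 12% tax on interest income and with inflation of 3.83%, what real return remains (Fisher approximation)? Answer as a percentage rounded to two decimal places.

0.48%

After-tax nominal return = 4.9% × (1 − 0.12) = 4.3120%.
r ≈ 4.3120% − 3.83% → 0.48%.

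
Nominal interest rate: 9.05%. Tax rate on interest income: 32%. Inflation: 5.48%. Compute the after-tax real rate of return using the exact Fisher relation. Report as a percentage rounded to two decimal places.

After-tax nominal return = 9.05% × (1 − 0.32) = 6.1540%.
1 + r = 1.06154 / 1.05480 = 1.006390
After-tax real rate = 1.006390 − 1 → 0.64%.

0.64%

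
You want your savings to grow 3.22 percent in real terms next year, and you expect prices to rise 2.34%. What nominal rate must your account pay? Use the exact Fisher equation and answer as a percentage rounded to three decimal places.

5.635%

(1 + i) = (1 + r)(1 + π) = 1.03220 × 1.02340 = 1.05635348
i = 1.05635348 − 1, so the required nominal rate is 5.635%.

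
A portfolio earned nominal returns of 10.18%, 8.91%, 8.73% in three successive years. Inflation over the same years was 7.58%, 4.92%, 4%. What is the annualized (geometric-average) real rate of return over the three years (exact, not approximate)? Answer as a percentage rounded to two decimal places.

3.59%

Nominal growth factor = 1.1018 × 1.0891 × 1.0873 = 1.30472779
Price-level growth factor = 1.0758 × 1.0492 × 1.0400 = 1.17387853
Real growth factor = 1.30472779 / 1.17387853 = 1.11146746
Annualized real rate = 1.11146746^(1/3) − 1 = 3.5855% → 3.59%.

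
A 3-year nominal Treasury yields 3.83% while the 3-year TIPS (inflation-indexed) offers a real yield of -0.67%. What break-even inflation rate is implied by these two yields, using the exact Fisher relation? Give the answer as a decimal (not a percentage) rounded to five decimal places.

(1 + π) = (1 + i)/(1 + r) = 1.03830 / 0.99330 = 1.045304
Break-even inflation = 1.045304 − 1 → 0.04530.

0.04530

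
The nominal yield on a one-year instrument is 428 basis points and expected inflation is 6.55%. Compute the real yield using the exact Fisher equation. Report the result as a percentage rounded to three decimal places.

By the Fisher identity, 1 + r = (1 + i)/(1 + π).
1 + r = 1.04280 / 1.06550 = 0.9786954
r = 0.9786954 − 1 = -2.13046%, i.e. -2.130%.

-2.130%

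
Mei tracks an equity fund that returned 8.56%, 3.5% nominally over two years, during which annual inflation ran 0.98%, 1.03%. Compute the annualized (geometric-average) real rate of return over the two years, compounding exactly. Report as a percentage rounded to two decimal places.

Nominal growth factor = 1.0856 × 1.0350 = 1.12359600
Price-level growth factor = 1.0098 × 1.0103 = 1.02020094
Real growth factor = 1.12359600 / 1.02020094 = 1.10134774
Annualized real rate = 1.10134774^(1/2) − 1 = 4.9451% → 4.95%.

4.95%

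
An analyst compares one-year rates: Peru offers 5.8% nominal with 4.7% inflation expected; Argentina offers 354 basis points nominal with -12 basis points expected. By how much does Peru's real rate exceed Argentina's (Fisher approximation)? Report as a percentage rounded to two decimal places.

Peru: 5.8% − 4.7% = 1.100%
Argentina: 3.54% − (-0.12%) = 3.660%
Differential = -2.560% → -2.56%.

-2.56%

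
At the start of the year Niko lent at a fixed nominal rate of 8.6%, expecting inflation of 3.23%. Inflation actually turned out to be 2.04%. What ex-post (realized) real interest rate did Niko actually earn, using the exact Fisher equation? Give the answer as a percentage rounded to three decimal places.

Ex-post: (1 + 0.0860)/(1 + 0.0204) − 1 = 6.4289%
So the realized real rate is 6.429%.

6.429%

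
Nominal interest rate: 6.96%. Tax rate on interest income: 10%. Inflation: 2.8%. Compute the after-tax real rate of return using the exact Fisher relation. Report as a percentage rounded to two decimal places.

After-tax nominal return = 6.96% × (1 − 0.1) = 6.2640%.
1 + r = 1.06264 / 1.02800 = 1.033696
After-tax real rate = 1.033696 − 1 → 3.37%.

3.37%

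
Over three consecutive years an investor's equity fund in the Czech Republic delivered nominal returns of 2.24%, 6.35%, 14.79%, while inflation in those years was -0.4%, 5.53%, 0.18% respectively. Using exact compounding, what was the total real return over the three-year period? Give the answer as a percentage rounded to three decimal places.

18.535%

Nominal growth factor = 1.0224 × 1.0635 × 1.1479 = 1.248137
Price-level growth factor = 0.9960 × 1.0553 × 1.0018 = 1.052971
Real growth factor = 1.248137 / 1.052971 = 1.185349
Total real return = 1.185349 − 1 → 18.535%.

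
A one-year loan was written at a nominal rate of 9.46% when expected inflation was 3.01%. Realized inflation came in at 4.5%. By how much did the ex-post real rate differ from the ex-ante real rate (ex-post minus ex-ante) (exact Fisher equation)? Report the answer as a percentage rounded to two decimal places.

-1.52%

Ex-ante: (1 + 0.0946)/(1 + 0.0301) − 1 = 6.2615%
Ex-post: (1 + 0.0946)/(1 + 0.0450) − 1 = 4.7464%
Difference (ex-post − ex-ante) = -1.5151% → -1.52%.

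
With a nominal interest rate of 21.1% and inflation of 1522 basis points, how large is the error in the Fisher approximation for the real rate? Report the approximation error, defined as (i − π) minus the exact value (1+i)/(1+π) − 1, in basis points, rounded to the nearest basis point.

78 basis points

Approximate: r ≈ 21.100% − 15.220% = 5.8800%
Exact: (1 + 0.2110)/(1 + 0.1522) − 1 = 5.1033%
Error = 5.8800% − 5.1033% = 0.7767% → 78 basis points.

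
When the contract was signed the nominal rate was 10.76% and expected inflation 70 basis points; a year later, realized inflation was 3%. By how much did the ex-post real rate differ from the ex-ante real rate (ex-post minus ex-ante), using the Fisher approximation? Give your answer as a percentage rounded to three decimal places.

-2.300%

Ex-ante: 10.76% − 0.7% = 10.060%
Ex-post: 10.76% − 3% = 7.760%
Difference (ex-post − ex-ante) = -2.3000% → -2.300%.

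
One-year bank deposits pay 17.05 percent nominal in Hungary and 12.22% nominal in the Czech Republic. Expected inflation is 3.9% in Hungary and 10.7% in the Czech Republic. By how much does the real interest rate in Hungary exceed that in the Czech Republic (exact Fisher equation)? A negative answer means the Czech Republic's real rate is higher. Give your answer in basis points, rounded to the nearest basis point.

1128 basis points

Hungary: (1 + 0.1705)/(1 + 0.0390) − 1 = 12.6564%
The Czech Republic: (1 + 0.1222)/(1 + 0.1070) − 1 = 1.3731%
Differential = 12.6564% − 1.3731% = 11.2833% → 1128 basis points.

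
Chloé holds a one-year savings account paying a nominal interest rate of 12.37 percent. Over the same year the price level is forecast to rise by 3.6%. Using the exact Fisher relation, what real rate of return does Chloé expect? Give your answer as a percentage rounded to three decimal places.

By the Fisher relation, 1 + r = (1 + i)/(1 + π).
1 + r = 1.12370 / 1.03600 = 1.084653
r = 1.084653 − 1 = 8.4653%, i.e. 8.465%.

8.465%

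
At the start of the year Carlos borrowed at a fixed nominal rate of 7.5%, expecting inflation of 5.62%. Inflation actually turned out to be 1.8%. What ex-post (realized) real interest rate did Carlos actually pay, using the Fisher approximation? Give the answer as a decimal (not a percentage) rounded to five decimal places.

Ex-post: 7.5% − 1.8% = 5.700%
So the realized real rate is 0.05700.

0.05700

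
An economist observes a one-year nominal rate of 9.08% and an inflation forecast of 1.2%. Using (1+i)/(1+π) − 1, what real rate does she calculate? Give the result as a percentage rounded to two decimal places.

By the Fisher relation, 1 + r = (1 + i)/(1 + π).
1 + r = 1.09080 / 1.01200 = 1.077866
r = 1.077866 − 1 = 7.7866%, i.e. 7.79%.

7.79%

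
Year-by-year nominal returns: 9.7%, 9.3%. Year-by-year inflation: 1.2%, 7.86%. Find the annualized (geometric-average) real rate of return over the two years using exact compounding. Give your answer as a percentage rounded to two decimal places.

4.81%

Compound the nominal returns: 1.0970 × 1.0930 = 1.19902100.
Compound inflation: 1.0120 × 1.0786 = 1.09154320.
Deflate: 1.19902100 / 1.09154320 = 1.09846408.
Annualized real rate = 1.09846408^(1/2) − 1 = 4.8076% → 4.81%.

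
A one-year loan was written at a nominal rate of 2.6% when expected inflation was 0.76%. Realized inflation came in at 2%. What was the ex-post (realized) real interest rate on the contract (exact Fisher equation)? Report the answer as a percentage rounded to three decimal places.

0.588%

Ex-post: (1 + 0.0260)/(1 + 0.0200) − 1 = 0.5882%
So the realized real rate is 0.588%.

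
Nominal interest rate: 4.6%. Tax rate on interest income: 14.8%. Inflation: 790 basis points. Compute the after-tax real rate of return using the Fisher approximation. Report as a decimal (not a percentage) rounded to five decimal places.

-0.03981

After-tax nominal return = 4.6% × (1 − 0.148) = 3.9192%.
r ≈ 3.9192% − 7.9% → -0.03981.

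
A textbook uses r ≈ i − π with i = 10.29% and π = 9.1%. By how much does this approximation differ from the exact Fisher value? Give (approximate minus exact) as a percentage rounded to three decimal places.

Approximate: r ≈ 10.290% − 9.100% = 1.1900%
Exact: (1 + 0.1029)/(1 + 0.0910) − 1 = 1.0907%
Error = 1.1900% − 1.0907% = 0.0993% → 0.099%.

0.099%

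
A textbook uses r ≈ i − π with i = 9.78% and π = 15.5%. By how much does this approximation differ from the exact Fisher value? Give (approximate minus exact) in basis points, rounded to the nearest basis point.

Approximate: r ≈ 9.780% − 15.500% = -5.7200%
Exact: (1 + 0.0978)/(1 + 0.1550) − 1 = -4.9524%
Error = -5.7200% − (-4.9524%) = -0.7676% → -77 basis points.

-77 basis points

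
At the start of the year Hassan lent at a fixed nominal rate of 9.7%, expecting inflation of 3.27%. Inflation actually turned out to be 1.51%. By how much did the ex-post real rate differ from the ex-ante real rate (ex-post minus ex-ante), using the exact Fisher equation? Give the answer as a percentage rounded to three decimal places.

1.842%

Ex-ante: (1 + 0.0970)/(1 + 0.0327) − 1 = 6.2264%
Ex-post: (1 + 0.0970)/(1 + 0.0151) − 1 = 8.0682%
Difference (ex-post − ex-ante) = 1.8418% → 1.842%.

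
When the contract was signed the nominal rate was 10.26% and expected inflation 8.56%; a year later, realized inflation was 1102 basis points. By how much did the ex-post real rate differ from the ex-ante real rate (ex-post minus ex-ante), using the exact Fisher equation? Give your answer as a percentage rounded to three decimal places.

-2.251%

Ex-ante: (1 + 0.1026)/(1 + 0.0856) − 1 = 1.56595%
Ex-post: (1 + 0.1026)/(1 + 0.1102) − 1 = -0.68456%
Difference (ex-post − ex-ante) = -2.25052% → -2.251%.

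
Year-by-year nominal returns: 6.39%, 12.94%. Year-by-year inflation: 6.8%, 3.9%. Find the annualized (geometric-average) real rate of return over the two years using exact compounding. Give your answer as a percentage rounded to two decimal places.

Compound the nominal returns: 1.0639 × 1.1294 = 1.20156866.
Compound inflation: 1.0680 × 1.0390 = 1.10965200.
Deflate: 1.20156866 / 1.10965200 = 1.08283377.
Annualized real rate = 1.08283377^(1/2) − 1 = 4.0593% → 4.06%.

4.06%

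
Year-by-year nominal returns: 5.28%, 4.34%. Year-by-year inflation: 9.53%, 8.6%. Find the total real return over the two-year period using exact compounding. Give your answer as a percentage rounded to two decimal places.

-7.65%

Compound the nominal returns: 1.0528 × 1.0434 = 1.098492.
Compound inflation: 1.0953 × 1.0860 = 1.189496.
Deflate: 1.098492 / 1.189496 = 0.923493.
Total real return = 0.923493 − 1 → -7.65%.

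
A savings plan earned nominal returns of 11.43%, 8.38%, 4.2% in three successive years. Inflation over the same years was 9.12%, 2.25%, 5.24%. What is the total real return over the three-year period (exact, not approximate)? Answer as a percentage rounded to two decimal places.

Compound the nominal returns: 1.1143 × 1.0838 × 1.0420 = 1.258401.
Compound inflation: 1.0912 × 1.0225 × 1.0524 = 1.174217.
Deflate: 1.258401 / 1.174217 = 1.071693.
Total real return = 1.071693 − 1 → 7.17%.

7.17%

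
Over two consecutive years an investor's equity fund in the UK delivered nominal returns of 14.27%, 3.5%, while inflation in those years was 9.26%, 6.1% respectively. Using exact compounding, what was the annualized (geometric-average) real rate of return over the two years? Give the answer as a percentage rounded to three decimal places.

Nominal growth factor = 1.1427 × 1.0350 = 1.18269450
Price-level growth factor = 1.0926 × 1.0610 = 1.15924860
Real growth factor = 1.18269450 / 1.15924860 = 1.02022508
Annualized real rate = 1.02022508^(1/2) − 1 = 1.0062% → 1.006%.

1.006%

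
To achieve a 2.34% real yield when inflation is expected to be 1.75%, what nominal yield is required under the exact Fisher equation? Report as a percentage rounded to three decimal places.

(1 + i) = (1 + r)(1 + π) = 1.02340 × 1.01750 = 1.0413095
i = 1.0413095 − 1, so the required nominal rate is 4.131%.

4.131%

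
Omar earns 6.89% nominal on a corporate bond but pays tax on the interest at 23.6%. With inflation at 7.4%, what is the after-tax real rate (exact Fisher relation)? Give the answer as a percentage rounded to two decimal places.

-1.99%

After-tax nominal return = 6.89% × (1 − 0.236) = 5.26396%.
1 + r = 1.0526396 / 1.07400 = 0.980111
After-tax real rate = 0.980111 − 1 → -1.99%.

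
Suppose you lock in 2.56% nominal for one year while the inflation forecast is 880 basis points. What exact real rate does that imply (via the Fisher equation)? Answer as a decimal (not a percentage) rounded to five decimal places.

-0.05735

By the Fisher equation, 1 + r = (1 + i)/(1 + π).
1 + r = 1.02560 / 1.08800 = 0.942647
r = 0.942647 − 1 = -5.7353%, i.e. -0.05735.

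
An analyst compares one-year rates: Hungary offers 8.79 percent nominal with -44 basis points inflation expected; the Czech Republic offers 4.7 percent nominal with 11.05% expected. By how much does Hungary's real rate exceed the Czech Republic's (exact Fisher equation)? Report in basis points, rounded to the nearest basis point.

Hungary: (1 + 0.0879)/(1 − 0.0044) − 1 = 9.2708%
The Czech Republic: (1 + 0.0470)/(1 + 0.1105) − 1 = -5.7181%
Differential = 9.2708% − (-5.7181%) = 14.9889% → 1499 basis points.

1499 basis points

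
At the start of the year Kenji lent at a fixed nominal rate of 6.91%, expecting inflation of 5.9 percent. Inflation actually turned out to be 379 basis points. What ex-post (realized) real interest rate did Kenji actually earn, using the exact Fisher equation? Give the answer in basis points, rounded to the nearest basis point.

301 basis points

Ex-post: (1 + 0.0691)/(1 + 0.0379) − 1 = 3.0061%
So the realized real rate is 301 basis points.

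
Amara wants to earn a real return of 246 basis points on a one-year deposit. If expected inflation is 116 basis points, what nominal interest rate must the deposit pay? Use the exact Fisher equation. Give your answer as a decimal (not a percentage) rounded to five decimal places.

(1 + i) = (1 + r)(1 + π) = 1.02460 × 1.01160 = 1.03648536
i = 1.03648536 − 1, so the required nominal rate is 0.03649.

0.03649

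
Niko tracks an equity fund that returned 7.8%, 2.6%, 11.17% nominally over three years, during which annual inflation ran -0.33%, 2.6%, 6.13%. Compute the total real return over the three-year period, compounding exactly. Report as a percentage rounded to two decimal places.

13.29%

Compound the nominal returns: 1.0780 × 1.0260 × 1.1117 = 1.229571.
Compound inflation: 0.9967 × 1.0260 × 1.0613 = 1.085300.
Deflate: 1.229571 / 1.085300 = 1.132932.
Total real return = 1.132932 − 1 → 13.29%.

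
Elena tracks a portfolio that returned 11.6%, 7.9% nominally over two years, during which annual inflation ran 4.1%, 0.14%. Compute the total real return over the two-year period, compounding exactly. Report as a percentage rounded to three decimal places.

Nominal growth factor = 1.1160 × 1.0790 = 1.204164
Price-level growth factor = 1.0410 × 1.0014 = 1.042457
Real growth factor = 1.204164 / 1.042457 = 1.155121
Total real return = 1.155121 − 1 → 15.512%.

15.512%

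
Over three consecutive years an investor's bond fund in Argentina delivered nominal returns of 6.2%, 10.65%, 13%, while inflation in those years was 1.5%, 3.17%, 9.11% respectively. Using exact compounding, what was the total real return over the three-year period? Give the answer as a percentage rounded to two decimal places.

Nominal growth factor = 1.0620 × 1.1065 × 1.1300 = 1.327866
Price-level growth factor = 1.0150 × 1.0317 × 1.0911 = 1.142573
Real growth factor = 1.327866 / 1.142573 = 1.162172
Total real return = 1.162172 − 1 → 16.22%.

16.22%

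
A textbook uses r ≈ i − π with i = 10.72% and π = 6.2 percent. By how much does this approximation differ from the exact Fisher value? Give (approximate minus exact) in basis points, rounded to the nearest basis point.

Approximate: r ≈ 10.720% − 6.200% = 4.5200%
Exact: (1 + 0.1072)/(1 + 0.0620) − 1 = 4.2561%
Error = 4.5200% − 4.2561% = 0.2639% → 26 basis points.

26 basis points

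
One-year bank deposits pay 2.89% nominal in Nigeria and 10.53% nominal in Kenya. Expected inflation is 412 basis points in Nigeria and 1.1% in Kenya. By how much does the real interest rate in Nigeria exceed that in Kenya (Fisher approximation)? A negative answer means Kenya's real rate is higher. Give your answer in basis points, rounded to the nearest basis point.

Nigeria: 2.89% − 4.12% = -1.230%
Kenya: 10.53% − 1.1% = 9.430%
Differential = -10.660% → -1066 basis points.

-1066 basis points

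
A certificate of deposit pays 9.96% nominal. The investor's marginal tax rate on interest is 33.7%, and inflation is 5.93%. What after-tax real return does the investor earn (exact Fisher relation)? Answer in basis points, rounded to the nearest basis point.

64 basis points

After-tax nominal return = 9.96% × (1 − 0.337) = 6.60348%.
1 + r = 1.0660348 / 1.05930 = 1.006358
After-tax real rate = 1.006358 − 1 → 64 basis points.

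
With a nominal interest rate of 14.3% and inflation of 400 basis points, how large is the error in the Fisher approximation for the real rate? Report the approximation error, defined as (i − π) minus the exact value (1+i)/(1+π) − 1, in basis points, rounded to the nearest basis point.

Approximate: r ≈ 14.300% − 4.000% = 10.3000%
Exact: (1 + 0.1430)/(1 + 0.0400) − 1 = 9.9038%
Error = 10.3000% − 9.9038% = 0.3962% → 40 basis points.

40 basis points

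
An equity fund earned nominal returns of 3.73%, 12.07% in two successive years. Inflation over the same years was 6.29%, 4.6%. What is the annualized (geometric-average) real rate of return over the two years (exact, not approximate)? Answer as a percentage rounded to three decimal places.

2.255%

Nominal growth factor = 1.0373 × 1.1207 = 1.16250211
Price-level growth factor = 1.0629 × 1.0460 = 1.11179340
Real growth factor = 1.16250211 / 1.11179340 = 1.04560983
Annualized real rate = 1.04560983^(1/2) − 1 = 2.2551% → 2.255%.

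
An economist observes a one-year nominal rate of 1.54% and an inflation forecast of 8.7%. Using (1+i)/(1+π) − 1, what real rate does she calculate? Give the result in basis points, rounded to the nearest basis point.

-659 basis points

By the Fisher relation, 1 + r = (1 + i)/(1 + π).
1 + r = 1.01540 / 1.08700 = 0.934131
r = 0.934131 − 1 = -6.5869%, i.e. -659 basis points.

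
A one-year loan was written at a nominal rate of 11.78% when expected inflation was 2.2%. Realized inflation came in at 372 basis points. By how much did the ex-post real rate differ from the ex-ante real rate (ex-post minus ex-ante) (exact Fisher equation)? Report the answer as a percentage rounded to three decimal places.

Ex-ante: (1 + 0.1178)/(1 + 0.0220) − 1 = 9.3738%
Ex-post: (1 + 0.1178)/(1 + 0.0372) − 1 = 7.7709%
Difference (ex-post − ex-ante) = -1.6029% → -1.603%.

-1.603%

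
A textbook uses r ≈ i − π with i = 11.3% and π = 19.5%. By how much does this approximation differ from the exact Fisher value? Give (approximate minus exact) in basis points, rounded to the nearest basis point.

-134 basis points

Approximate: r ≈ 11.300% − 19.500% = -8.2000%
Exact: (1 + 0.1130)/(1 + 0.1950) − 1 = -6.8619%
Error = -8.2000% − (-6.8619%) = -1.3381% → -134 basis points.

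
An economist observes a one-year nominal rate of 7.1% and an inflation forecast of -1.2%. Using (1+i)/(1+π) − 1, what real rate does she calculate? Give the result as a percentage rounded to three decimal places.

8.401%

1 + r = 1.07100 / 0.98800 = 1.084008
r = 1.084008 − 1 = 8.4008%, i.e. 8.401%.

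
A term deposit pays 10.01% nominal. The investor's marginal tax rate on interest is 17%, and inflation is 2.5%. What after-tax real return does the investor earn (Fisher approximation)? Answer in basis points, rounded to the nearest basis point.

After-tax nominal return = 10.01% × (1 − 0.17) = 8.3083%.
r ≈ 8.3083% − 2.5% → 581 basis points.

581 basis points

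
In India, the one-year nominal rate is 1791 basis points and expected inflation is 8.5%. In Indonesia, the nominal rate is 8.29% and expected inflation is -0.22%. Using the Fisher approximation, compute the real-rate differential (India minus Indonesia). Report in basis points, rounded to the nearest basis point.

90 basis points

India: 17.91% − 8.5% = 9.410%
Indonesia: 8.29% − (-0.22%) = 8.510%
Differential = 0.900% → 90 basis points.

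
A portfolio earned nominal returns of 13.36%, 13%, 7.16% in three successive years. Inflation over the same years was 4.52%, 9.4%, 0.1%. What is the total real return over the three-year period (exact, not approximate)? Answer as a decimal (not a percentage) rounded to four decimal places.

Compound the nominal returns: 1.1336 × 1.1300 × 1.0716 = 1.372685.
Compound inflation: 1.0452 × 1.0940 × 1.0010 = 1.144592.
Deflate: 1.372685 / 1.144592 = 1.199279.
Total real return = 1.199279 − 1 → 0.1993.

0.1993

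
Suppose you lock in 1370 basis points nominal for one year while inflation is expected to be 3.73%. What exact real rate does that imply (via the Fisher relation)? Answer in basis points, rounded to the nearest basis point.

By the Fisher relation, 1 + r = (1 + i)/(1 + π).
1 + r = 1.13700 / 1.03730 = 1.096115
r = 1.096115 − 1 = 9.6115%, i.e. 961 basis points.

961 basis points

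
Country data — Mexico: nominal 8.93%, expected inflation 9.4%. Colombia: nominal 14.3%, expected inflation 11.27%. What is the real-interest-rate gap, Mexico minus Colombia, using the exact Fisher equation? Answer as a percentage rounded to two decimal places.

Mexico: (1 + 0.0893)/(1 + 0.0940) − 1 = -0.4296%
Colombia: (1 + 0.1430)/(1 + 0.1127) − 1 = 2.7231%
Differential = -0.4296% − 2.7231% = -3.1527% → -3.15%.

-3.15%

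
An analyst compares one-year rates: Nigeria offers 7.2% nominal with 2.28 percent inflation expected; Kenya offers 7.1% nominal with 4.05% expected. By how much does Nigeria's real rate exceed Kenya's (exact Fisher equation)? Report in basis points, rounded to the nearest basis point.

188 basis points

Nigeria: (1 + 0.0720)/(1 + 0.0228) − 1 = 4.8103%
Kenya: (1 + 0.0710)/(1 + 0.0405) − 1 = 2.9313%
Differential = 4.8103% − 2.9313% = 1.8790% → 188 basis points.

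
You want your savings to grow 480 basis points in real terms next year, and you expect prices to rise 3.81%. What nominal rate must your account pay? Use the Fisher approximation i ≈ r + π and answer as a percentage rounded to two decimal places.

8.61%

i ≈ r + π = 4.8% + 3.81% = 8.61%.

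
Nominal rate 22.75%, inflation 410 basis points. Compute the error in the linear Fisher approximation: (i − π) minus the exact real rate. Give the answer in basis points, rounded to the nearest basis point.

Approximate: r ≈ 22.750% − 4.100% = 18.6500%
Exact: (1 + 0.2275)/(1 + 0.0410) − 1 = 17.9155%
Error = 18.6500% − 17.9155% = 0.7345% → 73 basis points.

73 basis points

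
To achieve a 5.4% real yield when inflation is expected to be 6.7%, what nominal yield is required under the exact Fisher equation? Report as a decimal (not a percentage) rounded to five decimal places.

(1 + i) = (1 + r)(1 + π) = 1.05400 × 1.06700 = 1.124618
i = 1.124618 − 1, so the required nominal rate is 0.12462.

0.12462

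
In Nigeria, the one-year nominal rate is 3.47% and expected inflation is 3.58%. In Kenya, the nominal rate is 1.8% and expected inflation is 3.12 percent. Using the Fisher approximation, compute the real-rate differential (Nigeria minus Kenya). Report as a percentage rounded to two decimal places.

Nigeria: 3.47% − 3.58% = -0.110%
Kenya: 1.8% − 3.12% = -1.320%
Differential = 1.210% → 1.21%.

1.21%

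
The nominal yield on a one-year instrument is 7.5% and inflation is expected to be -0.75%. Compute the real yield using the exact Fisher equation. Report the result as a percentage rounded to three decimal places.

1 + r = 1.07500 / 0.99250 = 1.083123
r = 1.083123 − 1 = 8.3123%, i.e. 8.312%.

8.312%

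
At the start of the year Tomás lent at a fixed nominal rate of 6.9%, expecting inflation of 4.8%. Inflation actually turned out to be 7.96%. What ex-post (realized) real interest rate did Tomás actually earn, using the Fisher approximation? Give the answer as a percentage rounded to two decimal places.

Ex-post: 6.9% − 7.96% = -1.060%
So the realized real rate is -1.06%.

-1.06%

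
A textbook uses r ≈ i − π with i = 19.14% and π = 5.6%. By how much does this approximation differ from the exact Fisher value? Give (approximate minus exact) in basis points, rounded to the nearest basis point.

72 basis points

Approximate: r ≈ 19.140% − 5.600% = 13.5400%
Exact: (1 + 0.1914)/(1 + 0.0560) − 1 = 12.8220%
Error = 13.5400% − 12.8220% = 0.7180% → 72 basis points.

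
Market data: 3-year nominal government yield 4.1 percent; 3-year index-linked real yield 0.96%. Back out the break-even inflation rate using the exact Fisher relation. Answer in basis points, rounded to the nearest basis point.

311 basis points

(1 + π) = (1 + i)/(1 + r) = 1.04100 / 1.00960 = 1.031101
Break-even inflation = 1.031101 − 1 → 311 basis points.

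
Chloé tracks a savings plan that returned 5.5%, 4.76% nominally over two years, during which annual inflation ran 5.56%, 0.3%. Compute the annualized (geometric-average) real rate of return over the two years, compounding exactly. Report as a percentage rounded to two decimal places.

2.17%

Nominal growth factor = 1.0550 × 1.0476 = 1.10521800
Price-level growth factor = 1.0556 × 1.0030 = 1.05876680
Real growth factor = 1.10521800 / 1.05876680 = 1.04387293
Annualized real rate = 1.04387293^(1/2) − 1 = 2.1701% → 2.17%.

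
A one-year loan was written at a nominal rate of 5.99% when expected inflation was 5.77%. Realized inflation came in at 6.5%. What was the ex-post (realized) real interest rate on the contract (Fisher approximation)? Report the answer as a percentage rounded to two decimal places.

Ex-post: 5.99% − 6.5% = -0.510%
So the realized real rate is -0.51%.

-0.51%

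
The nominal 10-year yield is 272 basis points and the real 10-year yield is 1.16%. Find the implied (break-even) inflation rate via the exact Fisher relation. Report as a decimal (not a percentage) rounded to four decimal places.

0.0154

(1 + π) = (1 + i)/(1 + r) = 1.02720 / 1.01160 = 1.015421
Break-even inflation = 1.015421 − 1 → 0.0154.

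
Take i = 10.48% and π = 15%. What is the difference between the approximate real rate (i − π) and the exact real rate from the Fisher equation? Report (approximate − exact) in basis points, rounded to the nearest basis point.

-59 basis points

Approximate: r ≈ 10.480% − 15.000% = -4.5200%
Exact: (1 + 0.1048)/(1 + 0.1500) − 1 = -3.9304%
Error = -4.5200% − (-3.9304%) = -0.5896% → -59 basis points.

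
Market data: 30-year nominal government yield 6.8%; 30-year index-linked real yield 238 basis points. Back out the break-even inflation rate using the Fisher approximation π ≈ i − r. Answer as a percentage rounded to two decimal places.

4.42%

π ≈ i − r = 6.8% − 2.38% → 4.42%.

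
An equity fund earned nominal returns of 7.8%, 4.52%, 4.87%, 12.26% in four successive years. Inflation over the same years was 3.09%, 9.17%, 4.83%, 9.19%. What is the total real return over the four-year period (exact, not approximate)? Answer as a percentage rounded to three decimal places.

Nominal growth factor = 1.0780 × 1.0452 × 1.0487 × 1.1226 = 1.326461
Price-level growth factor = 1.0309 × 1.0917 × 1.0483 × 1.0919 = 1.288215
Real growth factor = 1.326461 / 1.288215 = 1.029689
Total real return = 1.029689 − 1 → 2.969%.

2.969%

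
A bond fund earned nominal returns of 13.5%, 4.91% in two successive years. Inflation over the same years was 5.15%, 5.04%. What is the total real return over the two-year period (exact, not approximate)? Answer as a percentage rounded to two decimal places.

Compound the nominal returns: 1.1350 × 1.0491 = 1.190729.
Compound inflation: 1.0515 × 1.0504 = 1.104496.
Deflate: 1.190729 / 1.104496 = 1.078074.
Total real return = 1.078074 − 1 → 7.81%.

7.81%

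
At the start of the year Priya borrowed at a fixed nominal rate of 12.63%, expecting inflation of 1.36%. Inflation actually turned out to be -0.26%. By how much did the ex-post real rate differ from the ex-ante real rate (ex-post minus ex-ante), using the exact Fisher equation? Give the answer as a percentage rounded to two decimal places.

1.80%

Ex-ante: (1 + 0.1263)/(1 + 0.0136) − 1 = 11.1188%
Ex-post: (1 + 0.1263)/(1 − 0.0026) − 1 = 12.9236%
Difference (ex-post − ex-ante) = 1.8048% → 1.80%.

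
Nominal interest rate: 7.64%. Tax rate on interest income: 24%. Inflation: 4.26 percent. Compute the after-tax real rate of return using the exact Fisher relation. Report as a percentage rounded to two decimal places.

After-tax nominal return = 7.64% × (1 − 0.24) = 5.8064%.
1 + r = 1.058064 / 1.04260 = 1.014832
After-tax real rate = 1.014832 − 1 → 1.48%.

1.48%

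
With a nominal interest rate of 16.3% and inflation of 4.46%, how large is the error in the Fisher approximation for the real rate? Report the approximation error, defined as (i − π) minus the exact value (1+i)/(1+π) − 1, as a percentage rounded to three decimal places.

Approximate: r ≈ 16.300% − 4.460% = 11.8400%
Exact: (1 + 0.1630)/(1 + 0.0446) − 1 = 11.33448%
Error = 11.8400% − 11.33448% = 0.50552% → 0.506%.

0.506%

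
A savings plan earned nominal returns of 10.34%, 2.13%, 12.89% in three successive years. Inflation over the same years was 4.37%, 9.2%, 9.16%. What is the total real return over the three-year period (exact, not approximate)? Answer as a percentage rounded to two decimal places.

2.25%

Nominal growth factor = 1.1034 × 1.0213 × 1.1289 = 1.272160
Price-level growth factor = 1.0437 × 1.0920 × 1.0916 = 1.244119
Real growth factor = 1.272160 / 1.244119 = 1.022539
Total real return = 1.022539 − 1 → 2.25%.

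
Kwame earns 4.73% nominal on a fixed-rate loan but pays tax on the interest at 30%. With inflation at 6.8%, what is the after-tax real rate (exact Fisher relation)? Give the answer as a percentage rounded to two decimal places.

-3.27%

After-tax nominal return = 4.73% × (1 − 0.3) = 3.3110%.
1 + r = 1.03311 / 1.06800 = 0.967331
After-tax real rate = 0.967331 − 1 → -3.27%.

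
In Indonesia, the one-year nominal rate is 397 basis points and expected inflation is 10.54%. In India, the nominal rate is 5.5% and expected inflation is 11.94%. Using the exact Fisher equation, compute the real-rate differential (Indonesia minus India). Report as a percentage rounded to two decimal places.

Indonesia: (1 + 0.0397)/(1 + 0.1054) − 1 = -5.9435%
India: (1 + 0.0550)/(1 + 0.1194) − 1 = -5.7531%
Differential = -5.9435% − (-5.7531%) = -0.1905% → -0.19%.

-0.19%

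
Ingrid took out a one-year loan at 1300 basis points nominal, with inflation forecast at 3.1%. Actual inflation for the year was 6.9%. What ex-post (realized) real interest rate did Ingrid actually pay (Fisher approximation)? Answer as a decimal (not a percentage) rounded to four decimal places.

Ex-post: 13% − 6.9% = 6.100%
So the realized real rate is 0.0610.

0.0610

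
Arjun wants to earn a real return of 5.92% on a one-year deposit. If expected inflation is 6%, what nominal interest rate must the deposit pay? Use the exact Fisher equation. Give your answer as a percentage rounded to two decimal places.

(1 + i) = (1 + r)(1 + π) = 1.05920 × 1.06000 = 1.122752
i = 1.122752 − 1, so the required nominal rate is 12.28%.

12.28%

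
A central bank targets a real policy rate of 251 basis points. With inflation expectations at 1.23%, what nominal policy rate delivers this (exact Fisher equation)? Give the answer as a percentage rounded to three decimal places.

3.771%

(1 + i) = (1 + r)(1 + π) = 1.02510 × 1.01230 = 1.03770873
i = 1.03770873 − 1, so the required nominal rate is 3.771%.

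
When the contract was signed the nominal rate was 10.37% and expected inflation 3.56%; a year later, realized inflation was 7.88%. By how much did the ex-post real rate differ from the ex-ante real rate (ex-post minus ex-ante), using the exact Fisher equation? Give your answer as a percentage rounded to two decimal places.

-4.27%

Ex-ante: (1 + 0.1037)/(1 + 0.0356) − 1 = 6.5759%
Ex-post: (1 + 0.1037)/(1 + 0.0788) − 1 = 2.3081%
Difference (ex-post − ex-ante) = -4.2678% → -4.27%.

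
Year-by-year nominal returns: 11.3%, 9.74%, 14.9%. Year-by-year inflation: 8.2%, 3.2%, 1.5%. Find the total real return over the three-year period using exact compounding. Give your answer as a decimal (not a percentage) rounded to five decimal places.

0.23825

Compound the nominal returns: 1.1130 × 1.0974 × 1.1490 = 1.403396.
Compound inflation: 1.0820 × 1.0320 × 1.0150 = 1.133373.
Deflate: 1.403396 / 1.133373 = 1.238247.
Total real return = 1.238247 − 1 → 0.23825.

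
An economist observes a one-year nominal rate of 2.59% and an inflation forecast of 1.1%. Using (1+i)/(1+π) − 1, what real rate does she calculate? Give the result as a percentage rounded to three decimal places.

1.474%

By the Fisher relation, 1 + r = (1 + i)/(1 + π).
1 + r = 1.02590 / 1.01100 = 1.014738
r = 1.014738 − 1 = 1.4738%, i.e. 1.474%.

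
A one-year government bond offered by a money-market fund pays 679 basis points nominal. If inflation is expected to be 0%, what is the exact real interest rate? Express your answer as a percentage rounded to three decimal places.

6.790%

By the Fisher relation, 1 + r = (1 + i)/(1 + π).
1 + r = 1.06790 / 1.00000 = 1.067900
r = 1.067900 − 1 = 6.7900%, i.e. 6.790%.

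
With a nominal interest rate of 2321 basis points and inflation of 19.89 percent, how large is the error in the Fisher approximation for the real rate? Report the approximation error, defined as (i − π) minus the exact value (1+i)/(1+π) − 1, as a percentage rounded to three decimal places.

Approximate: r ≈ 23.210% − 19.890% = 3.3200%
Exact: (1 + 0.2321)/(1 + 0.1989) − 1 = 2.7692%
Error = 3.3200% − 2.7692% = 0.5508% → 0.551%.

0.551%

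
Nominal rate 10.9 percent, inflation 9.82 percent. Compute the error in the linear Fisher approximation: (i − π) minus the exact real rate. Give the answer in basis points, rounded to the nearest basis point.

10 basis points

Approximate: r ≈ 10.900% − 9.820% = 1.0800%
Exact: (1 + 0.1090)/(1 + 0.0982) − 1 = 0.9834%
Error = 1.0800% − 0.9834% = 0.0966% → 10 basis points.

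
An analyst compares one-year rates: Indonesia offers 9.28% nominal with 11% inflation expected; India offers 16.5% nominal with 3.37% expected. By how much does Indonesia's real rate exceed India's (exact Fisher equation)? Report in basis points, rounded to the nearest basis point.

-1425 basis points

Indonesia: (1 + 0.0928)/(1 + 0.1100) − 1 = -1.5495%
India: (1 + 0.1650)/(1 + 0.0337) − 1 = 12.7019%
Differential = -1.5495% − 12.7019% = -14.2515% → -1425 basis points.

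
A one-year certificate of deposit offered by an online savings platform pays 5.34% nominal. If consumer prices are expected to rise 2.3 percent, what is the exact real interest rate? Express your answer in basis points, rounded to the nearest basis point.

297 basis points

By the Fisher equation, 1 + r = (1 + i)/(1 + π).
1 + r = 1.05340 / 1.02300 = 1.029717
r = 1.029717 − 1 = 2.9717%, i.e. 297 basis points.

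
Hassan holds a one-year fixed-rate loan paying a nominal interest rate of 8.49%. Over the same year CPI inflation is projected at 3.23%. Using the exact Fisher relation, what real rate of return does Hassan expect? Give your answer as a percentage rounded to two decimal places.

1 + r = 1.08490 / 1.03230 = 1.050954
r = 1.050954 − 1 = 5.0954%, i.e. 5.10%.

5.10%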